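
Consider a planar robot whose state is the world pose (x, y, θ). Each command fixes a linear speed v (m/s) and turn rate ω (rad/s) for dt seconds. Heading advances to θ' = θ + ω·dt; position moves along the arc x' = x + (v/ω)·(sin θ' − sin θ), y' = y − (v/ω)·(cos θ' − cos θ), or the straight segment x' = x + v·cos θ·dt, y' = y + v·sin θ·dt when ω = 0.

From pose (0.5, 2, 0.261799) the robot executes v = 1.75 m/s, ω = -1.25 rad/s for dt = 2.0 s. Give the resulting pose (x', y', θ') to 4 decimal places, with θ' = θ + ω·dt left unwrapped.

θ' = 0.2618 + -1.25·2.0 = -2.2382
R = v/ω = 1.75/-1.25 = -1.4000
x' = 0.5 + -1.4000·(sin -2.2382 − sin 0.2618) = 1.9619
y' = 2 − -1.4000·(cos -2.2382 − cos 0.2618) = -0.2188

(1.9619, -0.2188, -2.2382)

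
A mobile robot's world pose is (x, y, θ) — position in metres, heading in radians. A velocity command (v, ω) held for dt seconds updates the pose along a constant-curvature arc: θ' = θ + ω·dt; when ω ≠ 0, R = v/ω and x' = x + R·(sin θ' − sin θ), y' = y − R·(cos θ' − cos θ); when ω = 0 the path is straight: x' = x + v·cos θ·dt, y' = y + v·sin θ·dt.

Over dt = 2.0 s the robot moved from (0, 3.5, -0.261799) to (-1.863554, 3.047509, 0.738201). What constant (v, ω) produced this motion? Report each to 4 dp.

v = -1.0000, ω = 0.5000

Δθ = 0.738201 − -0.261799 = 1.000000
ω = Δθ/dt = 1.000000/2.0 = 0.5000
R = Δx/(sin θ' − sin θ) = -2.0000
v = R·ω = -2.0000·0.5000 = -1.0000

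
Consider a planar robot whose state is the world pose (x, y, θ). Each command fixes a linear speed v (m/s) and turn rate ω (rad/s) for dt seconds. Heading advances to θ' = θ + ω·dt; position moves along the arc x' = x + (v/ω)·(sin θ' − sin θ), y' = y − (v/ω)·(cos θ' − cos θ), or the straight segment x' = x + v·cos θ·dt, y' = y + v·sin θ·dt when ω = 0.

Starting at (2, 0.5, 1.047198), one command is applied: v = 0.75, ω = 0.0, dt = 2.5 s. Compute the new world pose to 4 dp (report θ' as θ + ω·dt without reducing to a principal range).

θ' = 1.0472 + 0.0·2.5 = 1.0472
ω = 0 → straight: x' = 2 + 0.75·cos(1.0472)·2.5 = 2.9375
y' = 0.5 + 0.75·sin(1.0472)·2.5 = 2.1238

(2.9375, 2.1238, 1.0472)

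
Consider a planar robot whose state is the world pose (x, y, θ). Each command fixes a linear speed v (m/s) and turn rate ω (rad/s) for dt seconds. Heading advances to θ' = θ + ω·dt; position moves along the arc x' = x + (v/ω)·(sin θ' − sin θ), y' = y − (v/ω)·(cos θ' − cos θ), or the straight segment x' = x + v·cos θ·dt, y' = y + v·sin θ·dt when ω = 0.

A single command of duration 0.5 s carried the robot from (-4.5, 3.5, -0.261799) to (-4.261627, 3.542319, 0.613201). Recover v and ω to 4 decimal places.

Δθ = 0.613201 − -0.261799 = 0.875000
ω = Δθ/dt = 0.875000/0.5 = 1.7500
R = Δx/(sin θ' − sin θ) = 0.2857
v = R·ω = 0.2857·1.7500 = 0.5000

v = 0.5000, ω = 1.7500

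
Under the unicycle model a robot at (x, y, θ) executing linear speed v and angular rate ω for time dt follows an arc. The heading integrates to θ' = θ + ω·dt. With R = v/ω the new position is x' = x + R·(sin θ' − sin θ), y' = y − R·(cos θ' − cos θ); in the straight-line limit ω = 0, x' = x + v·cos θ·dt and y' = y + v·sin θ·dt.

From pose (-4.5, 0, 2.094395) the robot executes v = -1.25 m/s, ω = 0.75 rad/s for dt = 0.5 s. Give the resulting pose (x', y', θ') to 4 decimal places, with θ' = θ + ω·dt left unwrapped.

θ' = 2.0944 + 0.75·0.5 = 2.4694
R = v/ω = -1.25/0.75 = -1.6667
x' = -4.5 + -1.6667·(sin 2.4694 − sin 2.0944) = -4.0945
y' = 0 − -1.6667·(cos 2.4694 − cos 2.0944) = -0.4708

(-4.0945, -0.4708, 2.4694)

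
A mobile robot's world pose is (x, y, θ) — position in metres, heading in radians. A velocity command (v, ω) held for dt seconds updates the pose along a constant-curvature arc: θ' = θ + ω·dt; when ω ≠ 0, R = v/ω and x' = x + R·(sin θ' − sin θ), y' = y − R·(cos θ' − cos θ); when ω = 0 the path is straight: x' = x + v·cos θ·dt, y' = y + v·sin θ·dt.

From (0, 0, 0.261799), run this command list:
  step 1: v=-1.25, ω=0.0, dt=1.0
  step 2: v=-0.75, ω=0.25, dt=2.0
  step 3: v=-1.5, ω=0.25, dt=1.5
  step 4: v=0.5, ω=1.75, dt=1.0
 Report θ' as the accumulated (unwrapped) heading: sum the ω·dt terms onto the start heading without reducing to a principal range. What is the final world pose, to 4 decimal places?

step 1: θ'=0.2618 (straight) → pose (-1.2074, -0.3235, 0.2618)
step 2: θ'=0.7618 (R=-3.0000) → pose (-2.5016, -1.0505, 0.7618)
step 3: θ'=1.1368 (R=-6.0000) → pose (-3.8040, -2.8691, 1.1368)
step 4: θ'=2.8868 (R=0.2857) → pose (-3.9912, -2.4724, 2.8868)

(-3.9912, -2.4724, 2.8868)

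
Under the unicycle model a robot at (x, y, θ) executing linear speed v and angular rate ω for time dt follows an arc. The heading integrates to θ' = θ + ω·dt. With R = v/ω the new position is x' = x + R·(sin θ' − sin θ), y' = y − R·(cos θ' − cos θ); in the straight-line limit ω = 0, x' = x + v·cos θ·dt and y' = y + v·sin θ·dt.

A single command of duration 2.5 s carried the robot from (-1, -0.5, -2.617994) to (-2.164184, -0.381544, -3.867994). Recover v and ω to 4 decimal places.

v = 0.5000, ω = -0.5000

Δθ = -3.867994 − -2.617994 = -1.250000
ω = Δθ/dt = -1.250000/2.5 = -0.5000
R = Δx/(sin θ' − sin θ) = -1.0000
v = R·ω = -1.0000·-0.5000 = 0.5000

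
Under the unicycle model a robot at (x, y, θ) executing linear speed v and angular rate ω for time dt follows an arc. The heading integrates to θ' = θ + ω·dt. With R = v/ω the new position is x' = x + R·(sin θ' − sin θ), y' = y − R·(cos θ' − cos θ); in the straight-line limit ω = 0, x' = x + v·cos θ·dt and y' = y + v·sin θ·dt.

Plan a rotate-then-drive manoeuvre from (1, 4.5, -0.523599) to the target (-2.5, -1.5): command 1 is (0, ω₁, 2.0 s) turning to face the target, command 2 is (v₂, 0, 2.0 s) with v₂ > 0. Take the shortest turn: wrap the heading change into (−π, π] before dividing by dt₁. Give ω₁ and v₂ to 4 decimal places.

ω₁ = -0.7876, v₂ = 3.4731

heading to target = atan2(-1.5−4.5, -2.5−1) = -2.0989
Δθ = wrap(-2.0989 − -0.5236) = -1.5753; ω₁ = Δθ/dt₁ = -0.7876
distance = √((-2.5−1)² + (-1.5−4.5)²) = 6.9462; v₂ = distance/dt₂ = 3.4731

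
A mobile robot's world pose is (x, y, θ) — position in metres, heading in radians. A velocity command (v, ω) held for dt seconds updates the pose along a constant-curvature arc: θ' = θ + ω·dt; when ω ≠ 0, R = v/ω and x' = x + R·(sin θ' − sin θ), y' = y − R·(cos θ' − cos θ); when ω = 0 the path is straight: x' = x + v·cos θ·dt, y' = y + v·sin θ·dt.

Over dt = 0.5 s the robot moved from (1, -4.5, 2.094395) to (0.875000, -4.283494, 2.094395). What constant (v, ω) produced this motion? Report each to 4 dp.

Δθ = 2.094395 − 2.094395 = 0.000000
ω = Δθ/dt = 0.000000/0.5 = 0.0000
ω = 0 → v = (Δx·cos θ + Δy·sin θ)/dt = 0.5000

v = 0.5000, ω = 0.0000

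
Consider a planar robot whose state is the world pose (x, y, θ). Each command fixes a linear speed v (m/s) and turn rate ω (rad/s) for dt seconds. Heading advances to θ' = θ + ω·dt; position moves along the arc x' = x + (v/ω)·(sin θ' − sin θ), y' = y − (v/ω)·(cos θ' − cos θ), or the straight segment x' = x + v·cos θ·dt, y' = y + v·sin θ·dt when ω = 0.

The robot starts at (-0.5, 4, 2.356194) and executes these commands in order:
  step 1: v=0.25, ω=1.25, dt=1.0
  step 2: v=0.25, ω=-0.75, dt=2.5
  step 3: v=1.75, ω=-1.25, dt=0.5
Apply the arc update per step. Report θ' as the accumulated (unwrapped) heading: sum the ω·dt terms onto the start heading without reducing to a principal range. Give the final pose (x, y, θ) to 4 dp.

step 1: θ'=3.6062 (R=0.2000) → pose (-0.7310, 4.0374, 3.6062)
step 2: θ'=1.7312 (R=-0.3333) → pose (-1.2094, 4.2821, 1.7312)
step 3: θ'=1.1062 (R=-1.4000) → pose (-1.0790, 5.1330, 1.1062)

(-1.0790, 5.1330, 1.1062)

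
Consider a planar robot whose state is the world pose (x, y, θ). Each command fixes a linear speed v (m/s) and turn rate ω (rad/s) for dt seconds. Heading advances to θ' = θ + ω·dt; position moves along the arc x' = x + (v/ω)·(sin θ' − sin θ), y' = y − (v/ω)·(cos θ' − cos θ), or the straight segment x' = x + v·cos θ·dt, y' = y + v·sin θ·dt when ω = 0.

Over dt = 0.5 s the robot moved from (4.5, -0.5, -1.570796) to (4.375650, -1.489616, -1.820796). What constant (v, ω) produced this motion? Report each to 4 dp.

Δθ = -1.820796 − -1.570796 = -0.250000
ω = Δθ/dt = -0.250000/0.5 = -0.5000
R = −Δy/(cos θ' − cos θ) = -4.0000
v = R·ω = -4.0000·-0.5000 = 2.0000

v = 2.0000, ω = -0.5000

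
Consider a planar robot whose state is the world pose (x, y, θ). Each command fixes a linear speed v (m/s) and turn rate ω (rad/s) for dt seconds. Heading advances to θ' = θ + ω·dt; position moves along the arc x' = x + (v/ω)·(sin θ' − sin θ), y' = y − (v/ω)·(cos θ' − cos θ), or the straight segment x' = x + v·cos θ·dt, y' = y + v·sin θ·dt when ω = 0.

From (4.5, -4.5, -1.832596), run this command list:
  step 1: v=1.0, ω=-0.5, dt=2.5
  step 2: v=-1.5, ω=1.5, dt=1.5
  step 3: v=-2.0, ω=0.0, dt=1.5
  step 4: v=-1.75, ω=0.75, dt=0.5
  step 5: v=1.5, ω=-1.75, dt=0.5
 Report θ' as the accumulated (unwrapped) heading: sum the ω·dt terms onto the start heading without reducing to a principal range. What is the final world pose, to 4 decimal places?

(1.1071, -2.1323, -1.3326)

step 1: θ'=-3.0826 (R=-2.0000) → pose (2.6861, -5.9789, -3.0826)
step 2: θ'=-0.8326 (R=-1.0000) → pose (3.3668, -4.3077, -0.8326)
step 3: θ'=-0.8326 (straight) → pose (1.3479, -2.0886, -0.8326)
step 4: θ'=-0.4576 (R=-2.3333) → pose (0.6528, -1.5656, -0.4576)
step 5: θ'=-1.3326 (R=-0.8571) → pose (1.1071, -2.1323, -1.3326)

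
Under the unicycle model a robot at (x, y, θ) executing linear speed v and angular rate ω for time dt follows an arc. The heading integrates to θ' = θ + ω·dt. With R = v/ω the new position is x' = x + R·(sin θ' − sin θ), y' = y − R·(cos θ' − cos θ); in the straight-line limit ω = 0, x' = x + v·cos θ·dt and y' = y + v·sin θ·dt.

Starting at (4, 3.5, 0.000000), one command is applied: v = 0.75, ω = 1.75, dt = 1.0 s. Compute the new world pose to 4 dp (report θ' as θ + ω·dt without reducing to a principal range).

θ' = 0.0000 + 1.75·1.0 = 1.7500
R = v/ω = 0.75/1.75 = 0.4286
x' = 4 + 0.4286·(sin 1.7500 − sin 0.0000) = 4.4217
y' = 3.5 − 0.4286·(cos 1.7500 − cos 0.0000) = 4.0050

(4.4217, 4.0050, 1.7500)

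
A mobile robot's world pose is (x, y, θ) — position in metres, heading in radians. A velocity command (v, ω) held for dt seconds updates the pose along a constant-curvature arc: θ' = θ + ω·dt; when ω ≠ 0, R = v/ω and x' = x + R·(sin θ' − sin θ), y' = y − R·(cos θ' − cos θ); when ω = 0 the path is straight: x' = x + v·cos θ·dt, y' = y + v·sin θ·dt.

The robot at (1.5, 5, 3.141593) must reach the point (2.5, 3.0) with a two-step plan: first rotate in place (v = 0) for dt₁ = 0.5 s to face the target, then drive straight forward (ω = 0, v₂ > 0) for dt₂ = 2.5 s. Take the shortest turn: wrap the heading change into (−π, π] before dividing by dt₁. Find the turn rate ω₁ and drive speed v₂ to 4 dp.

ω₁ = 4.0689, v₂ = 0.8944

heading to target = atan2(3−5, 2.5−1.5) = -1.1071
Δθ = wrap(-1.1071 − 3.1416) = 2.0344; ω₁ = Δθ/dt₁ = 4.0689
distance = √((2.5−1.5)² + (3−5)²) = 2.2361; v₂ = distance/dt₂ = 0.8944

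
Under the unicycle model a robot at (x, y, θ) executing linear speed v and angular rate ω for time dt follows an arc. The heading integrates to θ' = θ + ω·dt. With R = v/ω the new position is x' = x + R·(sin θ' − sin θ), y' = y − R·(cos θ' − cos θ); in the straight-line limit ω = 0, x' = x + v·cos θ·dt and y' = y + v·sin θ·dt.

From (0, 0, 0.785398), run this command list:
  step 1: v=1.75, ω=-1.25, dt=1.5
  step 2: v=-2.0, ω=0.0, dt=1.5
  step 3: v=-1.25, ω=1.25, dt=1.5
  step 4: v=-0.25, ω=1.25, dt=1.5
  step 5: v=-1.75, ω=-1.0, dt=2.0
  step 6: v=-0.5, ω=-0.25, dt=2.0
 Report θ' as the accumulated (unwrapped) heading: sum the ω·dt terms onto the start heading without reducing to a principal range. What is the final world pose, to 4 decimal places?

step 1: θ'=-1.0896 (R=-1.4000) → pose (2.2310, -0.3420, -1.0896)
step 2: θ'=-1.0896 (straight) → pose (0.8425, 2.3174, -1.0896)
step 3: θ'=0.7854 (R=-1.0000) → pose (-0.7511, 2.5616, 0.7854)
step 4: θ'=2.6604 (R=-0.2000) → pose (-0.7022, 2.2429, 2.6604)
step 5: θ'=0.6604 (R=1.7500) → pose (-0.4387, -0.6904, 0.6604)
step 6: θ'=0.1604 (R=2.0000) → pose (-1.3461, -1.0853, 0.1604)

(-1.3461, -1.0853, 0.1604)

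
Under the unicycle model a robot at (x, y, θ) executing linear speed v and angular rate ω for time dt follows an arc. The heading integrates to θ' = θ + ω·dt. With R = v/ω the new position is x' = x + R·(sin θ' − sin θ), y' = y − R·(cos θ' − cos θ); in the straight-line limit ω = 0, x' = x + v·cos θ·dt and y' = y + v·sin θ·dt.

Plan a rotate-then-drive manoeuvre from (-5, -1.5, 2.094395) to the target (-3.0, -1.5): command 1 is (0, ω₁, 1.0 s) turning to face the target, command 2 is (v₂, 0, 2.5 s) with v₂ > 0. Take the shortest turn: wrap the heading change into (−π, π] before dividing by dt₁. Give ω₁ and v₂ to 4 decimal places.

ω₁ = -2.0944, v₂ = 0.8000

heading to target = atan2(-1.5−-1.5, -3−-5) = 0.0000
Δθ = wrap(0.0000 − 2.0944) = -2.0944; ω₁ = Δθ/dt₁ = -2.0944
distance = √((-3−-5)² + (-1.5−-1.5)²) = 2.0000; v₂ = distance/dt₂ = 0.8000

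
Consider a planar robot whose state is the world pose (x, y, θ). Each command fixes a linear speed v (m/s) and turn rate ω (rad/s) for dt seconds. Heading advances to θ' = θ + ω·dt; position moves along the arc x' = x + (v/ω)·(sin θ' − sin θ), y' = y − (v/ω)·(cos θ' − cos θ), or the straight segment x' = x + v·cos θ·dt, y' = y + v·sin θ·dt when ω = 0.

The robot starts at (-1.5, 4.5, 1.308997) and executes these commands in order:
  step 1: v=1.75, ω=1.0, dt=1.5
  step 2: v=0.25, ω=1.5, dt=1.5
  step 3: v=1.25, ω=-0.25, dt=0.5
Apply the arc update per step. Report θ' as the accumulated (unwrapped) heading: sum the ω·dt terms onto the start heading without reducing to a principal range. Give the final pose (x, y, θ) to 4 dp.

(-2.6551, 5.7933, 4.9340)

step 1: θ'=2.8090 (R=1.7500) → pose (-2.6190, 6.6070, 2.8090)
step 2: θ'=5.0590 (R=0.1667) → pose (-2.8302, 6.3929, 5.0590)
step 3: θ'=4.9340 (R=-5.0000) → pose (-2.6551, 5.7933, 4.9340)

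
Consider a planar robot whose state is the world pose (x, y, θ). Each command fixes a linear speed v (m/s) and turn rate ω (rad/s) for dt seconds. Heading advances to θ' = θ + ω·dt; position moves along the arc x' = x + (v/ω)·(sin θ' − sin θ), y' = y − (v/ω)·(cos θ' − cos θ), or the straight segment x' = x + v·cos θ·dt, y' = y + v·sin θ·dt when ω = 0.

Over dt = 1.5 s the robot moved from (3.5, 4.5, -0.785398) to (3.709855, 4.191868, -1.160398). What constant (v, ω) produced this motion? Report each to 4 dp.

v = 0.2500, ω = -0.2500

Δθ = -1.160398 − -0.785398 = -0.375000
ω = Δθ/dt = -0.375000/1.5 = -0.2500
R = −Δy/(cos θ' − cos θ) = -1.0000
v = R·ω = -1.0000·-0.2500 = 0.2500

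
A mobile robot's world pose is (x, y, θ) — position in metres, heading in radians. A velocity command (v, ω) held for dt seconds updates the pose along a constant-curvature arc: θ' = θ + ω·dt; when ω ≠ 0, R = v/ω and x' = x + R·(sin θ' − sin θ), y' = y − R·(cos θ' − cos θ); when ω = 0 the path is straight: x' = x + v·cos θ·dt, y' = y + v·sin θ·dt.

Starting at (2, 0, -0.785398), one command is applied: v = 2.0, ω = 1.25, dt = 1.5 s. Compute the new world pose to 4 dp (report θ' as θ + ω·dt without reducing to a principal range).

θ' = -0.7854 + 1.25·1.5 = 1.0896
R = v/ω = 2.0/1.25 = 1.6000
x' = 2 + 1.6000·(sin 1.0896 − sin -0.7854) = 4.5497
y' = 0 − 1.6000·(cos 1.0896 − cos -0.7854) = 0.3908

(4.5497, 0.3908, 1.0896)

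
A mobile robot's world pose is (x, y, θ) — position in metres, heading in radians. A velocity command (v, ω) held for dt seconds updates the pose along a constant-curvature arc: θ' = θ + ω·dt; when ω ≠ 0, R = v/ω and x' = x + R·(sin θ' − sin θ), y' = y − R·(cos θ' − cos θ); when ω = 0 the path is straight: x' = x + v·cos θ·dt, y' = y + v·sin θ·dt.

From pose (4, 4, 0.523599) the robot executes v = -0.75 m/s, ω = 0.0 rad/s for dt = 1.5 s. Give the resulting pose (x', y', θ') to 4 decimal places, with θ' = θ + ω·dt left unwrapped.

(3.0257, 3.4375, 0.5236)

θ' = 0.5236 + 0.0·1.5 = 0.5236
ω = 0 → straight: x' = 4 + -0.75·cos(0.5236)·1.5 = 3.0257
y' = 4 + -0.75·sin(0.5236)·1.5 = 3.4375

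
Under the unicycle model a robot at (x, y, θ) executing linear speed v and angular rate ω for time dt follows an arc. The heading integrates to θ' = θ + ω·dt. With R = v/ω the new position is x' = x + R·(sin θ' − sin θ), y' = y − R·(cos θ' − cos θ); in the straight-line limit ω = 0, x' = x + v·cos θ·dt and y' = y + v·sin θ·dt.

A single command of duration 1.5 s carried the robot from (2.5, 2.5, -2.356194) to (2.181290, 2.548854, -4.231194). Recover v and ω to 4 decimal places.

Δθ = -4.231194 − -2.356194 = -1.875000
ω = Δθ/dt = -1.875000/1.5 = -1.2500
R = Δx/(sin θ' − sin θ) = -0.2000
v = R·ω = -0.2000·-1.2500 = 0.2500

v = 0.2500, ω = -1.2500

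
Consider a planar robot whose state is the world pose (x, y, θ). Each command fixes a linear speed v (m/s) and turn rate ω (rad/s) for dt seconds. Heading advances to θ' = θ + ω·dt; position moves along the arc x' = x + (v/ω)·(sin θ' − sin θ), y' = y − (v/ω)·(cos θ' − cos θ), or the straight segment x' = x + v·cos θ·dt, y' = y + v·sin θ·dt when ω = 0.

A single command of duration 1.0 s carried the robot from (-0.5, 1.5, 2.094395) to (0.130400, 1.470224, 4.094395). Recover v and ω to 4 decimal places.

Δθ = 4.094395 − 2.094395 = 2.000000
ω = Δθ/dt = 2.000000/1.0 = 2.0000
R = Δx/(sin θ' − sin θ) = -0.3750
v = R·ω = -0.3750·2.0000 = -0.7500

v = -0.7500, ω = 2.0000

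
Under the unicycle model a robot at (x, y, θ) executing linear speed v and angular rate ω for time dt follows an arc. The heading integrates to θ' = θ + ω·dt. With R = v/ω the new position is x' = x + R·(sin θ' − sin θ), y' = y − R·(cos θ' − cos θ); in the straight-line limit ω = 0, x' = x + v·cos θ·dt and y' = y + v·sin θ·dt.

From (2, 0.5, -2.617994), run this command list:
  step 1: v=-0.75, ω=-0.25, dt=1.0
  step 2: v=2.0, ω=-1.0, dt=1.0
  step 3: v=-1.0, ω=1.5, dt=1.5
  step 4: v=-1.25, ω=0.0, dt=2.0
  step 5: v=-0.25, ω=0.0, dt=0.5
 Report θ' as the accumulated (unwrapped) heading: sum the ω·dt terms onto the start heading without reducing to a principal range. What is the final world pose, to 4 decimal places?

(2.0532, 4.3098, -1.6180)

step 1: θ'=-2.8680 (R=3.0000) → pose (2.6894, 0.7903, -2.8680)
step 2: θ'=-3.8680 (R=-2.0000) → pose (0.8206, 1.2208, -3.8680)
step 3: θ'=-1.6180 (R=-0.6667) → pose (1.9294, 1.6877, -1.6180)
step 4: θ'=-1.6180 (straight) → pose (2.0473, 4.1850, -1.6180)
step 5: θ'=-1.6180 (straight) → pose (2.0532, 4.3098, -1.6180)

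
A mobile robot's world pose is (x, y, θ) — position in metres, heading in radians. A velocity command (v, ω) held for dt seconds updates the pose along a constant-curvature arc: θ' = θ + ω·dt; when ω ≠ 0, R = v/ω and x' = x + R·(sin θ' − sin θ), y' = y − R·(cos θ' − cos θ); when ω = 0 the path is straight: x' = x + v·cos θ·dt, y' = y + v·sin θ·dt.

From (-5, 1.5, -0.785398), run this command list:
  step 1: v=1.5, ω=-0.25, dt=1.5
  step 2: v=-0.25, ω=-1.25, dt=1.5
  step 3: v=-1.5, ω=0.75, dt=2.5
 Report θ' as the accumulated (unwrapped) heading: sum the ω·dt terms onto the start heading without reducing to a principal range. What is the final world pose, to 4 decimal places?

(-1.9567, 2.7166, -1.1604)

step 1: θ'=-1.1604 (R=-6.0000) → pose (-3.7409, -0.3488, -1.1604)
step 2: θ'=-3.0354 (R=0.2000) → pose (-3.5787, -0.0701, -3.0354)
step 3: θ'=-1.1604 (R=-2.0000) → pose (-1.9567, 2.7166, -1.1604)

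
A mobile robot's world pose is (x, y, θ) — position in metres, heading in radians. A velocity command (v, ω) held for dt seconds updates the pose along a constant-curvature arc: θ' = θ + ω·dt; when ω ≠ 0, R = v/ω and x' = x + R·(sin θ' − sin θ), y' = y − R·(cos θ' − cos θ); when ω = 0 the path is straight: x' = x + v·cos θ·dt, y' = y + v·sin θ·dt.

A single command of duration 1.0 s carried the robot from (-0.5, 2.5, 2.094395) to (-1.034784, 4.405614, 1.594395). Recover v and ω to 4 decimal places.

v = 2.0000, ω = -0.5000

Δθ = 1.594395 − 2.094395 = -0.500000
ω = Δθ/dt = -0.500000/1.0 = -0.5000
R = −Δy/(cos θ' − cos θ) = -4.0000
v = R·ω = -4.0000·-0.5000 = 2.0000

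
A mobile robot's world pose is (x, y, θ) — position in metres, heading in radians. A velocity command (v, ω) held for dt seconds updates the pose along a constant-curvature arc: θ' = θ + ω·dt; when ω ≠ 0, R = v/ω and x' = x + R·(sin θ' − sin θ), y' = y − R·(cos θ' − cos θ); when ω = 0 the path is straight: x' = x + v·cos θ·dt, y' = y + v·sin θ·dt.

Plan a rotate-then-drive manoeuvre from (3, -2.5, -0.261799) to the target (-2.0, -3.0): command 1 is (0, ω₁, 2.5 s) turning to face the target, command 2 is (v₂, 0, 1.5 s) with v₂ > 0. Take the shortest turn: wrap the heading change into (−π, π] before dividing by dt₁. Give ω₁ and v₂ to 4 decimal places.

ω₁ = -1.1121, v₂ = 3.3500

heading to target = atan2(-3−-2.5, -2−3) = -3.0419
Δθ = wrap(-3.0419 − -0.2618) = -2.7801; ω₁ = Δθ/dt₁ = -1.1121
distance = √((-2−3)² + (-3−-2.5)²) = 5.0249; v₂ = distance/dt₂ = 3.3500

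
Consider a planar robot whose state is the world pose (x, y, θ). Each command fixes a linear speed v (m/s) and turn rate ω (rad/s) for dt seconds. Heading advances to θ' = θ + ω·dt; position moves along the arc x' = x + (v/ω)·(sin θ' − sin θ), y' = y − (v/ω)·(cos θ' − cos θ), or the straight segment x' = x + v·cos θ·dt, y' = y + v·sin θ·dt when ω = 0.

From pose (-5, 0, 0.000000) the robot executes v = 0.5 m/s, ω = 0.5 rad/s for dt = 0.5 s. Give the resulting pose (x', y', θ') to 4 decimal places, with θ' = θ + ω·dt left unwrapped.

(-4.7526, 0.0311, 0.2500)

θ' = 0.0000 + 0.5·0.5 = 0.2500
R = v/ω = 0.5/0.5 = 1.0000
x' = -5 + 1.0000·(sin 0.2500 − sin 0.0000) = -4.7526
y' = 0 − 1.0000·(cos 0.2500 − cos 0.0000) = 0.0311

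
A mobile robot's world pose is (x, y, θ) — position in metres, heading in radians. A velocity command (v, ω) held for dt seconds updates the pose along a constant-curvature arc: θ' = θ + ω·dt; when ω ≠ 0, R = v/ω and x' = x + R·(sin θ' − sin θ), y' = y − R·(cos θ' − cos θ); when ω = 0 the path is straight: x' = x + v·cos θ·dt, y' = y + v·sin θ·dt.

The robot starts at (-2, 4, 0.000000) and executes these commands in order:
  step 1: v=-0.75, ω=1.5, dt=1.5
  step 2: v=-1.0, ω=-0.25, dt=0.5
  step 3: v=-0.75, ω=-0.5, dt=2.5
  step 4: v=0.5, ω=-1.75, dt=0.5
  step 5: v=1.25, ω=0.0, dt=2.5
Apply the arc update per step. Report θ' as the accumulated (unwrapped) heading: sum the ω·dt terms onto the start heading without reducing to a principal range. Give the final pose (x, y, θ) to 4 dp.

(1.1201, 1.1300, 0.0000)

step 1: θ'=2.2500 (R=-0.5000) → pose (-2.3890, 3.1859, 2.2500)
step 2: θ'=2.1250 (R=4.0000) → pose (-2.1001, 2.7783, 2.1250)
step 3: θ'=0.8750 (R=1.5000) → pose (-2.2242, 1.0274, 0.8750)
step 4: θ'=0.0000 (R=-0.2857) → pose (-2.0049, 1.1300, 0.0000)
step 5: θ'=0.0000 (straight) → pose (1.1201, 1.1300, 0.0000)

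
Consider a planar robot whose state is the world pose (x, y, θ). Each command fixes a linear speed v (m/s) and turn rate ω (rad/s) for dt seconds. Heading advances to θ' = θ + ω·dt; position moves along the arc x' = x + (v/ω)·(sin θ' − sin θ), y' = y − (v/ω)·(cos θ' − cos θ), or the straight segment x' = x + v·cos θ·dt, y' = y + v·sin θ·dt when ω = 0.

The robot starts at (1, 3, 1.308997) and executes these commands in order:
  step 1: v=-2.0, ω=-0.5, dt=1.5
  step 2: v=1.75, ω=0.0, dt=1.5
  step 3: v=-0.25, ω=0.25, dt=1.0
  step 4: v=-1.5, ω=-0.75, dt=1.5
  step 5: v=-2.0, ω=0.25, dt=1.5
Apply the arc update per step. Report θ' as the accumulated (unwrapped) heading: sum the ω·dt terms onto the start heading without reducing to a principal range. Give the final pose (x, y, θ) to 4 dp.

step 1: θ'=0.5590 (R=4.0000) → pose (-0.7424, 0.6441, 0.5590)
step 2: θ'=0.5590 (straight) → pose (1.4831, 2.0363, 0.5590)
step 3: θ'=0.8090 (R=-1.0000) → pose (1.2898, 1.8787, 0.8090)
step 4: θ'=-0.3160 (R=2.0000) → pose (-0.7789, 1.3582, -0.3160)
step 5: θ'=0.0590 (R=-8.0000) → pose (-3.7368, 1.7404, 0.0590)

(-3.7368, 1.7404, 0.0590)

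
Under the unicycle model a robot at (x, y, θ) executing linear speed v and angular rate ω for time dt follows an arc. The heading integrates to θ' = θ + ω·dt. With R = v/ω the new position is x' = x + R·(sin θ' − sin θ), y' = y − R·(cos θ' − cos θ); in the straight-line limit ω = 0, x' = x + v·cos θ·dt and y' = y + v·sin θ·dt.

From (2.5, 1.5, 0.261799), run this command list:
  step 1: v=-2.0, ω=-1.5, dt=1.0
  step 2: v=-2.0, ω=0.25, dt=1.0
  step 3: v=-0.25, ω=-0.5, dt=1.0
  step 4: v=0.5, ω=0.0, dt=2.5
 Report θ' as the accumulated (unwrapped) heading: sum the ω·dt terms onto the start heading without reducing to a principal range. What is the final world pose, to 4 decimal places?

step 1: θ'=-1.2382 (R=1.3333) → pose (0.8946, 2.3526, -1.2382)
step 2: θ'=-0.9882 (R=-8.0000) → pose (0.0134, 4.1421, -0.9882)
step 3: θ'=-1.4882 (R=0.5000) → pose (-0.0674, 4.3760, -1.4882)
step 4: θ'=-1.4882 (straight) → pose (0.0357, 3.1302, -1.4882)

(0.0357, 3.1302, -1.4882)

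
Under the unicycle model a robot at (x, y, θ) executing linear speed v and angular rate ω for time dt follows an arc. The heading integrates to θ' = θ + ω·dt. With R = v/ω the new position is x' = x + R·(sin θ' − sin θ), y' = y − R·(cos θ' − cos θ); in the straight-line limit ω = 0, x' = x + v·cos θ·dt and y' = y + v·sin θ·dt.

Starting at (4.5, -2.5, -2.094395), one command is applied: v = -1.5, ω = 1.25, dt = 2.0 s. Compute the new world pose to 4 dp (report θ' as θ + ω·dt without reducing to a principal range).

(2.9873, -0.7974, 0.4056)

θ' = -2.0944 + 1.25·2.0 = 0.4056
R = v/ω = -1.5/1.25 = -1.2000
x' = 4.5 + -1.2000·(sin 0.4056 − sin -2.0944) = 2.9873
y' = -2.5 − -1.2000·(cos 0.4056 − cos -2.0944) = -0.7974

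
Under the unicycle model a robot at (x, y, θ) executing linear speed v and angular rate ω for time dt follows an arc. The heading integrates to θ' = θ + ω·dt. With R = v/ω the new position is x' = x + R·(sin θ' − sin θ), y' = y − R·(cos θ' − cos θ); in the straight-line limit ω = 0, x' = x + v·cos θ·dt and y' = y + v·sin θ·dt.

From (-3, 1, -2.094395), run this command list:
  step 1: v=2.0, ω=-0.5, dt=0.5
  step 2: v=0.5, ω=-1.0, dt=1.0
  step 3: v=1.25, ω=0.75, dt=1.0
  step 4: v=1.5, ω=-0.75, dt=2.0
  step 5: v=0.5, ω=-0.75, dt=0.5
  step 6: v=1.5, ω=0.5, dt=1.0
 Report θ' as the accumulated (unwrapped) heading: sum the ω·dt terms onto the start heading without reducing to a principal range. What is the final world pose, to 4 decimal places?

step 1: θ'=-2.3444 (R=-4.0000) → pose (-3.6025, 0.2051, -2.3444)
step 2: θ'=-3.3444 (R=-0.5000) → pose (-4.0609, 0.0647, -3.3444)
step 3: θ'=-2.5944 (R=1.6667) → pose (-5.2638, -0.1445, -2.5944)
step 4: θ'=-4.0944 (R=-2.0000) → pose (-7.9344, 0.4047, -4.0944)
step 5: θ'=-4.4694 (R=-0.6667) → pose (-8.0382, 0.6306, -4.4694)
step 6: θ'=-3.9694 (R=3.0000) → pose (-8.7407, 1.9382, -3.9694)

(-8.7407, 1.9382, -3.9694)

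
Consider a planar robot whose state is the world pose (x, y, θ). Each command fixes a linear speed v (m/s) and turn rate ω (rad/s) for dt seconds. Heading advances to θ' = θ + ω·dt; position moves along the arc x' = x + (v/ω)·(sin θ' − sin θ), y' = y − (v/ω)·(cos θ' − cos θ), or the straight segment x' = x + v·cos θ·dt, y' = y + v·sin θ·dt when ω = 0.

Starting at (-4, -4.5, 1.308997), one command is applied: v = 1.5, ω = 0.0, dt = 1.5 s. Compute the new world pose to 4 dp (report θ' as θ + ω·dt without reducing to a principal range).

(-3.4177, -2.3267, 1.3090)

θ' = 1.3090 + 0.0·1.5 = 1.3090
ω = 0 → straight: x' = -4 + 1.5·cos(1.3090)·1.5 = -3.4177
y' = -4.5 + 1.5·sin(1.3090)·1.5 = -2.3267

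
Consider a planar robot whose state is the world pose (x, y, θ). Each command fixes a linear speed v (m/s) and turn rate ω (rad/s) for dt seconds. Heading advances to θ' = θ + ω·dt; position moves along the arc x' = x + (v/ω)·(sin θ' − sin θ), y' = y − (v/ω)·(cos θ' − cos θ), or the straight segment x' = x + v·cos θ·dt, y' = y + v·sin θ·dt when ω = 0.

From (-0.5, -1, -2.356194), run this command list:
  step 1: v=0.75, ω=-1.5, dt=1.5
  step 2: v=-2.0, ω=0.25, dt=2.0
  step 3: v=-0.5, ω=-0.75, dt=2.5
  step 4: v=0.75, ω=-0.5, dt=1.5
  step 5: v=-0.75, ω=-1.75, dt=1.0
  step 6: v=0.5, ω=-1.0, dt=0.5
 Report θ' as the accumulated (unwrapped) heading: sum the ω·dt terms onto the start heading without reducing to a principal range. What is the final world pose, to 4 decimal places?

(0.4243, -5.0263, -8.9812)

step 1: θ'=-4.6062 (R=-0.5000) → pose (-1.3507, -0.6994, -4.6062)
step 2: θ'=-4.1062 (R=-8.0000) → pose (0.0296, -4.4094, -4.1062)
step 3: θ'=-5.9812 (R=0.6667) → pose (-0.3200, -5.4258, -5.9812)
step 4: θ'=-6.7312 (R=-1.5000) → pose (0.7759, -5.5059, -6.7312)
step 5: θ'=-8.4812 (R=0.4286) → pose (0.6146, -4.8681, -8.4812)
step 6: θ'=-8.9812 (R=-0.5000) → pose (0.4243, -5.0263, -8.9812)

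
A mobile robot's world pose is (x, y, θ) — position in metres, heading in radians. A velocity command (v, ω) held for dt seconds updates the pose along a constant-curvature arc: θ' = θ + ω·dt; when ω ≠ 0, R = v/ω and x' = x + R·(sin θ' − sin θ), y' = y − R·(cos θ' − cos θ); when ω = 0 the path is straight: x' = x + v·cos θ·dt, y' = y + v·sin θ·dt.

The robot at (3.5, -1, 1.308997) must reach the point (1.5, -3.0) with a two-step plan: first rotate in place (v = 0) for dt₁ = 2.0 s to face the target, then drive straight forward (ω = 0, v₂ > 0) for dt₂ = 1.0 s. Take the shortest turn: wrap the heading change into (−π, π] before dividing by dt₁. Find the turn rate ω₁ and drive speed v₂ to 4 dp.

heading to target = atan2(-3−-1, 1.5−3.5) = -2.3562
Δθ = wrap(-2.3562 − 1.3090) = 2.6180; ω₁ = Δθ/dt₁ = 1.3090
distance = √((1.5−3.5)² + (-3−-1)²) = 2.8284; v₂ = distance/dt₂ = 2.8284

ω₁ = 1.3090, v₂ = 2.8284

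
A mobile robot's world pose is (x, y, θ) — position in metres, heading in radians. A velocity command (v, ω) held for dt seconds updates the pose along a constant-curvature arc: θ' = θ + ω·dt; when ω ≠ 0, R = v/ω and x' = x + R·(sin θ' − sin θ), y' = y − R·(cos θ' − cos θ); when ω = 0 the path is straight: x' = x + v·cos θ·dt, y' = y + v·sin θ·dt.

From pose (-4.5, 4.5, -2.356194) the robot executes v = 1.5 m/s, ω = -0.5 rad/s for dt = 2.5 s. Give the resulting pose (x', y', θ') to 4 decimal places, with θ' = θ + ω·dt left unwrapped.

θ' = -2.3562 + -0.5·2.5 = -3.6062
R = v/ω = 1.5/-0.5 = -3.0000
x' = -4.5 + -3.0000·(sin -3.6062 − sin -2.3562) = -7.9655
y' = 4.5 − -3.0000·(cos -3.6062 − cos -2.3562) = 3.9393

(-7.9655, 3.9393, -3.6062)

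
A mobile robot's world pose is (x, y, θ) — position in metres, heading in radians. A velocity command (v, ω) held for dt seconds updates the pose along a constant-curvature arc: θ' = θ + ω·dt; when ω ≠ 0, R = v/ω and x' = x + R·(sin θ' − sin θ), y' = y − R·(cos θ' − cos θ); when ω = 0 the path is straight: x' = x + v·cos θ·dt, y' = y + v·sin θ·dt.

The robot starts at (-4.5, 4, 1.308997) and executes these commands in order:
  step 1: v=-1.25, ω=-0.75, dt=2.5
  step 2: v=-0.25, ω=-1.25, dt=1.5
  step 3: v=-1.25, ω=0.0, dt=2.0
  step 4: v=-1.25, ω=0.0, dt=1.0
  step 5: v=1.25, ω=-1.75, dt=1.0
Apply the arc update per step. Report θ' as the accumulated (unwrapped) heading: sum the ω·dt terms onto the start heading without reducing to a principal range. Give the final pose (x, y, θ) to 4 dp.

step 1: θ'=-0.5660 (R=1.6667) → pose (-7.0036, 3.0246, -0.5660)
step 2: θ'=-2.4410 (R=0.2000) → pose (-7.0253, 3.3463, -2.4410)
step 3: θ'=-2.4410 (straight) → pose (-5.1142, 4.9580, -2.4410)
step 4: θ'=-2.4410 (straight) → pose (-4.1586, 5.7638, -2.4410)
step 5: θ'=-4.1910 (R=-0.7143) → pose (-5.2385, 5.9541, -4.1910)

(-5.2385, 5.9541, -4.1910)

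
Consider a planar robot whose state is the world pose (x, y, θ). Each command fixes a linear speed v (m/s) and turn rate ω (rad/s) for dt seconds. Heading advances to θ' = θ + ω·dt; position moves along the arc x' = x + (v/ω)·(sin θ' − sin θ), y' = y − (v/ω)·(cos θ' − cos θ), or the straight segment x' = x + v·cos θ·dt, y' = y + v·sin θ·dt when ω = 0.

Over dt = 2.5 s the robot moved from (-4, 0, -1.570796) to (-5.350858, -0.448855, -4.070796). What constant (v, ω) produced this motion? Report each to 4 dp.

Δθ = -4.070796 − -1.570796 = -2.500000
ω = Δθ/dt = -2.500000/2.5 = -1.0000
R = Δx/(sin θ' − sin θ) = -0.7500
v = R·ω = -0.7500·-1.0000 = 0.7500

v = 0.7500, ω = -1.0000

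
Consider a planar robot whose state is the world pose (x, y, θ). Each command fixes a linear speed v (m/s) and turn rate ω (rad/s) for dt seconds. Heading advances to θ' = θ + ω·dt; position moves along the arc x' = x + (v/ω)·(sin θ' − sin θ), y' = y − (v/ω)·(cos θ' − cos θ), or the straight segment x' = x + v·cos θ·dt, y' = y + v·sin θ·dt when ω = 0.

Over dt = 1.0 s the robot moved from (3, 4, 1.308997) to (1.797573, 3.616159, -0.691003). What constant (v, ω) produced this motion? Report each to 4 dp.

Δθ = -0.691003 − 1.308997 = -2.000000
ω = Δθ/dt = -2.000000/1.0 = -2.0000
R = Δx/(sin θ' − sin θ) = 0.7500
v = R·ω = 0.7500·-2.0000 = -1.5000

v = -1.5000, ω = -2.0000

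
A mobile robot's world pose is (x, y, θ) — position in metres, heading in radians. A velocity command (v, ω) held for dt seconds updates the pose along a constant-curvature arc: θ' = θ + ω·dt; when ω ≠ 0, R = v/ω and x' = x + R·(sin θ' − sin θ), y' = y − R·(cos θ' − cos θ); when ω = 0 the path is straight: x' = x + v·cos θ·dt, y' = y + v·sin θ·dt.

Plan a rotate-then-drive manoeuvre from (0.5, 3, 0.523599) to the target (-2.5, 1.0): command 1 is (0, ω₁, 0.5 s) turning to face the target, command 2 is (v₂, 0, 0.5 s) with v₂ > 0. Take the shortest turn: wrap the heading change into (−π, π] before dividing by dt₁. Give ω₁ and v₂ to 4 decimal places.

heading to target = atan2(1−3, -2.5−0.5) = -2.5536
Δθ = wrap(-2.5536 − 0.5236) = -3.0772; ω₁ = Δθ/dt₁ = -6.1544
distance = √((-2.5−0.5)² + (1−3)²) = 3.6056; v₂ = distance/dt₂ = 7.2111

ω₁ = -6.1544, v₂ = 7.2111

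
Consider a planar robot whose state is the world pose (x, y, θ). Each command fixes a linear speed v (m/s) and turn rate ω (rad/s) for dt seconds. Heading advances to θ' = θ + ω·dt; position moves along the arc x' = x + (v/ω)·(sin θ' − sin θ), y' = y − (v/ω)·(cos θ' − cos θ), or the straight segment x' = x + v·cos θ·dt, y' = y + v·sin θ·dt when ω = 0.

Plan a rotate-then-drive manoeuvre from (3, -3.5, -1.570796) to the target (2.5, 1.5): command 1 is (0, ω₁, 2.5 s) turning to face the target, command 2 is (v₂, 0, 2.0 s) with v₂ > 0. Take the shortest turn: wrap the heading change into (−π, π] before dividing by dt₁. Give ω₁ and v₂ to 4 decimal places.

ω₁ = -1.2168, v₂ = 2.5125

heading to target = atan2(1.5−-3.5, 2.5−3) = 1.6705
Δθ = wrap(1.6705 − -1.5708) = -3.0419; ω₁ = Δθ/dt₁ = -1.2168
distance = √((2.5−3)² + (1.5−-3.5)²) = 5.0249; v₂ = distance/dt₂ = 2.5125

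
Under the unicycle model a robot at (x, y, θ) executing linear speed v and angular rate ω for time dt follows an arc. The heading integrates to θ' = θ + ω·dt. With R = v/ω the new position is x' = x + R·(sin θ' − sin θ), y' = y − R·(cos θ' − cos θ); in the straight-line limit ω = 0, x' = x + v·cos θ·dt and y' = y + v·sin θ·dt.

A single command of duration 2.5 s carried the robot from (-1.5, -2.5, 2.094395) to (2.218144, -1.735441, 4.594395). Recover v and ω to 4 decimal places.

v = -2.0000, ω = 1.0000

Δθ = 4.594395 − 2.094395 = 2.500000
ω = Δθ/dt = 2.500000/2.5 = 1.0000
R = Δx/(sin θ' − sin θ) = -2.0000
v = R·ω = -2.0000·1.0000 = -2.0000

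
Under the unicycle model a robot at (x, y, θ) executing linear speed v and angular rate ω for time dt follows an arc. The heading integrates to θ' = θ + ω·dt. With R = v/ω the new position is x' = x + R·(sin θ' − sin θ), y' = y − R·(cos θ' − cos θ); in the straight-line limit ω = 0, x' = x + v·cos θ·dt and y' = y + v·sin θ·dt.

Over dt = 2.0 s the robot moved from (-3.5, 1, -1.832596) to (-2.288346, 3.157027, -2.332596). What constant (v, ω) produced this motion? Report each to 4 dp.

v = -1.2500, ω = -0.2500

Δθ = -2.332596 − -1.832596 = -0.500000
ω = Δθ/dt = -0.500000/2.0 = -0.2500
R = −Δy/(cos θ' − cos θ) = 5.0000
v = R·ω = 5.0000·-0.2500 = -1.2500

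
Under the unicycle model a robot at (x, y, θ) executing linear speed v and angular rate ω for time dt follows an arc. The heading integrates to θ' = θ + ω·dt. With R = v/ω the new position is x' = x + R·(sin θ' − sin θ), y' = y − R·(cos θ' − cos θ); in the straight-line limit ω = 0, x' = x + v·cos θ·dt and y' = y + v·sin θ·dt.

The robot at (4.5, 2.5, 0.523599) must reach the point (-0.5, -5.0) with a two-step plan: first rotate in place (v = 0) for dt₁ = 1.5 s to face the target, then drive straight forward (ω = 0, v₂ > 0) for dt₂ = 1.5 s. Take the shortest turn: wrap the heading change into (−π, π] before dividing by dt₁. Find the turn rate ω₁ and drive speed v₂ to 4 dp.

heading to target = atan2(-5−2.5, -0.5−4.5) = -2.1588
Δθ = wrap(-2.1588 − 0.5236) = -2.6824; ω₁ = Δθ/dt₁ = -1.7883
distance = √((-0.5−4.5)² + (-5−2.5)²) = 9.0139; v₂ = distance/dt₂ = 6.0093

ω₁ = -1.7883, v₂ = 6.0093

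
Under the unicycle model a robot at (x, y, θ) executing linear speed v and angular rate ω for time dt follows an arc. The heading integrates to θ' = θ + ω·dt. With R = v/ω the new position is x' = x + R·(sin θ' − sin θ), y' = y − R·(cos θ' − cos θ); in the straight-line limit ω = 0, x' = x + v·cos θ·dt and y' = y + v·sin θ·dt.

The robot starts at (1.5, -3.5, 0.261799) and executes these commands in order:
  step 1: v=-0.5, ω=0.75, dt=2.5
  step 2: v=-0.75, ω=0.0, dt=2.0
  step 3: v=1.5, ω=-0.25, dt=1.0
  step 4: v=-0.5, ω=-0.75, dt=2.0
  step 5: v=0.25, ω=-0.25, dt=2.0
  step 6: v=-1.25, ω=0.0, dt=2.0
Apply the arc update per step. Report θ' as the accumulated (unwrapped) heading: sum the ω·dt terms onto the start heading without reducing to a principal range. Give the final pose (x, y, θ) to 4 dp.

step 1: θ'=2.1368 (R=-0.6667) → pose (1.1098, -4.5015, 2.1368)
step 2: θ'=2.1368 (straight) → pose (1.9142, -5.7675, 2.1368)
step 3: θ'=1.8868 (R=-6.0000) → pose (1.2756, -4.4146, 1.8868)
step 4: θ'=0.3868 (R=0.6667) → pose (0.8935, -5.2392, 0.3868)
step 5: θ'=-0.1132 (R=-1.0000) → pose (1.3836, -5.1717, -0.1132)
step 6: θ'=-0.1132 (straight) → pose (-1.1004, -4.8893, -0.1132)

(-1.1004, -4.8893, -0.1132)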